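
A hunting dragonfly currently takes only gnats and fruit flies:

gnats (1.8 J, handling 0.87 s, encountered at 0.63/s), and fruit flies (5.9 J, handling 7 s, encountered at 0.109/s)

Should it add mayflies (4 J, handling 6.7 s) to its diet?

Current rate: (0.63×1.8 + 0.109×5.9)/(1 + 0.63×0.87 + 0.109×7) = 0.7689 J/s.
Profitability of mayflies: 4/6.7 = 0.597 J/s.
0.597 < 0.7689, so adding mayflies would lower the average — exclude it.

No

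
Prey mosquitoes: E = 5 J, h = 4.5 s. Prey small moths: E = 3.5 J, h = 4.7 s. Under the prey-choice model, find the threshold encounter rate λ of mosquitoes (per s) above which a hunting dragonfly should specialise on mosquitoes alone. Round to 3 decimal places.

The zero-one rule: include small moths iff E₂/h₂ > λE₁/(1+λh₁). Equality gives the switch point.
λE₁h₂ = E₂ + λE₂h₁ ⇒ λ = E₂/(E₁h₂ − E₂h₁) = 3.5/(23.5 − 15.75) = 0.4516 per s.

0.452 per s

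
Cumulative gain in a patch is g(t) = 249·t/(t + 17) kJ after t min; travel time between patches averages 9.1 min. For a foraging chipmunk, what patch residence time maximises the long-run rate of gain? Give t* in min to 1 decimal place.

12.4 min

Maximise g(t)/(T+t): set derivative to zero → g'(t)(T+t) = g(t).
g'(t) = 249·17/(t + 17)². Setting 249·17/(t+17)² = 249t/[(t+17)(9.1+t)] gives 17(9.1+t) = t(t+17), so t² = 17×9.1 = 154.7.
t* = √154.7 = 12.44 min.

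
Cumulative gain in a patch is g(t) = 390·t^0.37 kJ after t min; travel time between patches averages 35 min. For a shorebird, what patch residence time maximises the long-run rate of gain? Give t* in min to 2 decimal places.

Optimal t* satisfies g'(t*) = g(t*)/(T + t*).
g'(t) = 0.37·390·t^-0.63. Setting 0.37·390·t^-0.63 = 390·t^0.37/(35+t) gives 0.37(35+t) = t, so 0.63·t = 0.37×35.
t* = 0.37×35/0.63 = 20.56 min.

20.56 min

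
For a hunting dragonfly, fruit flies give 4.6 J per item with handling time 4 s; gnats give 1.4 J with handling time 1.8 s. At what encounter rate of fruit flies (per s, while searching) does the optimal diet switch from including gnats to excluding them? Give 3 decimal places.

0.522 per s

At the threshold, the rate on fruit flies alone equals the profitability of gnats: λ·4.6/(1 + λ·4) = 1.4/1.8 = 0.7778.
Rearranging, λ(4.6 − 0.7778×4) = 0.7778, so λ = 0.7778/1.489 = 0.5224 per s.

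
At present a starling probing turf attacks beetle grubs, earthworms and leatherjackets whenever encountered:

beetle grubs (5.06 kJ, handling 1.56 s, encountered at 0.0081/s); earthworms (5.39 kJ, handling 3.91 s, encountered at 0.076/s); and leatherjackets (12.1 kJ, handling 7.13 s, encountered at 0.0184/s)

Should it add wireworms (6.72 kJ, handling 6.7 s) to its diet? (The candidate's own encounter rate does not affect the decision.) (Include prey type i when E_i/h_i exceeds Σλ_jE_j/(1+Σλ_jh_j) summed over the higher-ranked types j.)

On beetle grubs, earthworms and leatherjackets alone, R = ΣλE/(1+Σλh) = 0.6733/1.441 = 0.4672 kJ/s.
Profitability of wireworms: 6.72/6.7 = 1.003 kJ/s.
Since 1.003 > R, including wireworms increases the long-run rate.

Yes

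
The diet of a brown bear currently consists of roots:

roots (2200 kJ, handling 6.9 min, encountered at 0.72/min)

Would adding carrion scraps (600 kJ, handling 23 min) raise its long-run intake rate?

No

Intake rate on the current diet: R = (0.72×2200) / (1 + 0.72×6.9) = 1584/5.968 = 265.4 kJ/min.
Profitability of carrion scraps: 600/23 = 26.09 kJ/min.
Since 26.09 < R, time spent handling carrion scraps is better spent searching.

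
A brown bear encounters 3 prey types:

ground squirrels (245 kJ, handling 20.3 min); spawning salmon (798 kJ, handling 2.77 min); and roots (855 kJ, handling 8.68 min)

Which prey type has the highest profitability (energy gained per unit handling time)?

Profitability E/h (kJ/min): ground squirrels = 245/20.3 = 12.1, spawning salmon = 798/2.77 = 288, roots = 855/8.68 = 98.5.
Ranked: spawning salmon > roots > ground squirrels.

spawning salmon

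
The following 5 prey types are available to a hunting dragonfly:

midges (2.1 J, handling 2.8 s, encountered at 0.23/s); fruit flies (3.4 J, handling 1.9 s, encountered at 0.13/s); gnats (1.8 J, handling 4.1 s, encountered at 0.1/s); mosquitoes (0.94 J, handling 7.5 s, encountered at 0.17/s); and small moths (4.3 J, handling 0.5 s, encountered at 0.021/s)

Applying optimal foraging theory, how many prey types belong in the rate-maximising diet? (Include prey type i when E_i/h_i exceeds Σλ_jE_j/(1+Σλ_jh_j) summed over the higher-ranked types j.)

3

Rank by E/h (J/s): small moths 8.6, fruit flies 1.79, midges 0.75, gnats 0.439, mosquitoes 0.125. Include each in turn until the next type's E/h falls below the running intake rate.
Rate on top 1: 0.08936. fruit flies: 1.79 > 0.08936 → include.
Rate on top 2: 0.4233. midges: 0.75 > 0.4233 → include.
Rate on top 3: 0.5339. gnats: 0.439 < 0.5339 → exclude; stop.
Optimal diet: small moths, fruit flies, midges — 3 of 5 types.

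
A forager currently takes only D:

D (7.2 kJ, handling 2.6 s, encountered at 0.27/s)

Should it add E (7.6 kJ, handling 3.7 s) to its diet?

Yes

Current rate: (0.27×7.2)/(1 + 0.27×2.6) = 1.142 kJ/s.
Profitability of E: 7.6/3.7 = 2.054 kJ/s.
Since 2.054 > R, including E increases the long-run rate.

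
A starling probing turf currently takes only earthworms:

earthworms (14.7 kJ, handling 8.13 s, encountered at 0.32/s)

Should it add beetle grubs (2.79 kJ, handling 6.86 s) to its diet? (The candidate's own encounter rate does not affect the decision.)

On earthworms alone, R = ΣλE/(1+Σλh) = 4.704/3.602 = 1.306 kJ/s.
Profitability of beetle grubs: 2.79/6.86 = 0.4067 kJ/s.
Since 0.4067 < R, time spent handling beetle grubs is better spent searching.

No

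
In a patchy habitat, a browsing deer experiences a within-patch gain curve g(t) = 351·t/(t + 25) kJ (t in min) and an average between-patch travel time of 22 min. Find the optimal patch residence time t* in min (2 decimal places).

Maximise g(t)/(T+t): set derivative to zero → g'(t)(T+t) = g(t).
g'(t) = 351·25/(t + 25)². Setting 351·25/(t+25)² = 351t/[(t+25)(22+t)] gives 25(22+t) = t(t+25), so t² = 25×22 = 550.
t* = √550 = 23.45 min.

23.45 min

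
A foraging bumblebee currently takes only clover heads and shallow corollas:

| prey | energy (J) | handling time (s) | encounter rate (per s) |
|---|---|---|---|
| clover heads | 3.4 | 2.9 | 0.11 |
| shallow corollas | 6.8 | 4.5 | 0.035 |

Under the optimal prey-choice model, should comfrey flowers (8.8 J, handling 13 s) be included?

Yes

Intake rate on the current diet: R = (0.11×3.4 + 0.035×6.8) / (1 + 0.11×2.9 + 0.035×4.5) = 0.612/1.477 = 0.4145 J/s.
Profitability of comfrey flowers: 8.8/13 = 0.6769 J/s.
0.6769 > 0.4145, so adding comfrey flowers raises the average — include it.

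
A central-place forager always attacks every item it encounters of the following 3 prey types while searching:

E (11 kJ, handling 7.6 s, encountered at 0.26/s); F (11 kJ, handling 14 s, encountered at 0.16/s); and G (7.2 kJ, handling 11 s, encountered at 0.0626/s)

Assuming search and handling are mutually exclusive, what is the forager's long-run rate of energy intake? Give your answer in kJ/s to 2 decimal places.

0.86 kJ/s

R = Σλ_iE_i / (1 + Σλ_ih_i)
Numerator: 0.26×11 + 0.16×11 + 0.0626×7.2 = 5.071
Denominator: 1 + 0.26×7.6 + 0.16×14 + 0.0626×11 = 5.905
R = 5.071/5.905 = 0.8588 kJ/s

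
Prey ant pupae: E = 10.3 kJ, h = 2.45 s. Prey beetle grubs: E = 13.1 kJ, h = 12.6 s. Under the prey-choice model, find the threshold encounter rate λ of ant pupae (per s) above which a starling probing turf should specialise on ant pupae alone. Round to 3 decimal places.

The zero-one rule: include beetle grubs iff E₂/h₂ > λE₁/(1+λh₁). Equality gives the switch point.
λE₁h₂ = E₂ + λE₂h₁ ⇒ λ = E₂/(E₁h₂ − E₂h₁) = 13.1/(129.8 − 32.09) = 0.1341 per s.

0.134 per s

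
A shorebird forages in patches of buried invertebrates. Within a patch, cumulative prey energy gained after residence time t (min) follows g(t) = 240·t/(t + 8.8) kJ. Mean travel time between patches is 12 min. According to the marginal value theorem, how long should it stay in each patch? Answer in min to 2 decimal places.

By the marginal value theorem, leave when the instantaneous gain rate g'(t) equals the habitat-wide average g(t)/(T + t).
g'(t) = 240·8.8/(t + 8.8)². Setting 240·8.8/(t+8.8)² = 240t/[(t+8.8)(12+t)] gives 8.8(12+t) = t(t+8.8), so t² = 8.8×12 = 105.6.
t* = √105.6 = 10.28 min.

10.28 min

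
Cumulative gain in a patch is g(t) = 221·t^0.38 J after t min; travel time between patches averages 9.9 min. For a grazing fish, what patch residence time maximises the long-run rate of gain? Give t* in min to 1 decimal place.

By the marginal value theorem, leave when the instantaneous gain rate g'(t) equals the habitat-wide average g(t)/(T + t).
g'(t) = 0.38·221·t^-0.62. Setting 0.38·221·t^-0.62 = 221·t^0.38/(9.9+t) gives 0.38(9.9+t) = t, so 0.62·t = 0.38×9.9.
t* = 0.38×9.9/0.62 = 6.068 min.

6.1 min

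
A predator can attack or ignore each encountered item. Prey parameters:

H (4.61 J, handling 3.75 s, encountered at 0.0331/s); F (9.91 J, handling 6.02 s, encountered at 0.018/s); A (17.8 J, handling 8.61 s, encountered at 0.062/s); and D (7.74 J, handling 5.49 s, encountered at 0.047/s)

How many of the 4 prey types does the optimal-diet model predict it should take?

4

Rank by E/h (J/s): A 2.07, F 1.65, D 1.41, H 1.23. Include each in turn until the next type's E/h falls below the running intake rate.
Rate on top 1: 0.7195. F: 1.65 > 0.7195 → include.
Rate on top 2: 0.7807. D: 1.41 > 0.7807 → include.
Rate on top 3: 0.8661. H: 1.23 > 0.8661 → include.
Optimal diet: A, F, D, H — 4 of 4 types.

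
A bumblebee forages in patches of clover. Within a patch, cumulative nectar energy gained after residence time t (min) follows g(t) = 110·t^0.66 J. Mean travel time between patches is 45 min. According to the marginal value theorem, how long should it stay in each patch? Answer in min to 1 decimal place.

87.4 min

Maximise g(t)/(T+t): set derivative to zero → g'(t)(T+t) = g(t).
g'(t) = 0.66·110·t^-0.34. Setting 0.66·110·t^-0.34 = 110·t^0.66/(45+t) gives 0.66(45+t) = t, so 0.34·t = 0.66×45.
t* = 0.66×45/0.34 = 87.35 min.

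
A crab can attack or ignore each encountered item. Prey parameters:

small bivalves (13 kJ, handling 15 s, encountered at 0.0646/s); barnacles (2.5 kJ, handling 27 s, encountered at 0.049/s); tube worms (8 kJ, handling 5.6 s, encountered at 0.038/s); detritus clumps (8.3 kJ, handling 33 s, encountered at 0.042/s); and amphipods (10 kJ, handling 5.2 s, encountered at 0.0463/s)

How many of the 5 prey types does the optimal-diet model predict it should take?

3

Rank by E/h (kJ/s): amphipods 1.92, tube worms 1.43, small bivalves 0.867, detritus clumps 0.252, barnacles 0.0926. Include each in turn until the next type's E/h falls below the running intake rate.
Rate on top 1: 0.3732. tube worms: 1.43 > 0.3732 → include.
Rate on top 2: 0.5277. small bivalves: 0.867 > 0.5277 → include.
Rate on top 3: 0.6633. detritus clumps: 0.252 < 0.6633 → exclude; stop.
Optimal diet: amphipods, tube worms, small bivalves — 3 of 5 types.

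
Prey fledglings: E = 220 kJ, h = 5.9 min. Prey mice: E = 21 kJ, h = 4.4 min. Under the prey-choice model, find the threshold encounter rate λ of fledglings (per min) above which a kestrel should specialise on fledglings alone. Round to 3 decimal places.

0.025 per min

Drop mice once their profitability E₂/h₂ falls below the rate achievable on fledglings alone: E₂/h₂ = λE₁/(1 + λh₁).
Solve for λ: λE₁h₂ = E₂(1 + λh₁) → λ(E₁h₂ − E₂h₁) = E₂ → λ = E₂/(E₁h₂ − E₂h₁).
λ = 21/(220×4.4 − 21×5.9) = 21/844.1 = 0.02488 per min.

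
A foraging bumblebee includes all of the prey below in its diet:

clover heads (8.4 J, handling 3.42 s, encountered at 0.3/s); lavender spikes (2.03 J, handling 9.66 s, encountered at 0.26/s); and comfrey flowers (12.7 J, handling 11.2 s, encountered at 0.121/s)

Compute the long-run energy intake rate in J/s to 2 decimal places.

0.78 J/s

R = (0.3×8.4 + 0.26×2.03 + 0.121×12.7) / (1 + 0.3×3.42 + 0.26×9.66 + 0.121×11.2) = 4.585/5.893 = 0.778 J/s.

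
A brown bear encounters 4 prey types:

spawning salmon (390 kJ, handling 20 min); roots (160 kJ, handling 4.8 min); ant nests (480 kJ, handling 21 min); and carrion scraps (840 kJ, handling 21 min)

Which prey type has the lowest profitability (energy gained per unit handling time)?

spawning salmon

In descending order of E/h:
carrion scraps: 840/21 = 40 kJ/min
roots: 160/4.8 = 33.3 kJ/min
ant nests: 480/21 = 22.9 kJ/min
spawning salmon: 390/20 = 19.5 kJ/min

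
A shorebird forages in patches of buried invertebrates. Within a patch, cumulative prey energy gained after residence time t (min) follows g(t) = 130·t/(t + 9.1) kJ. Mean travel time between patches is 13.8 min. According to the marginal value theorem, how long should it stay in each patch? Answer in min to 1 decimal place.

11.2 min

Optimal t* satisfies g'(t*) = g(t*)/(T + t*).
g'(t) = 130·9.1/(t + 9.1)². Setting 130·9.1/(t+9.1)² = 130t/[(t+9.1)(13.8+t)] gives 9.1(13.8+t) = t(t+9.1), so t² = 9.1×13.8 = 125.6.
t* = √125.6 = 11.21 min.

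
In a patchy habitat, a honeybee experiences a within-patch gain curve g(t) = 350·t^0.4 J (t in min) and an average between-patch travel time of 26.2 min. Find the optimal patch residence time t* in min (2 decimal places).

Optimal t* satisfies g'(t*) = g(t*)/(T + t*).
g'(t) = 0.4·350·t^-0.6. Setting 0.4·350·t^-0.6 = 350·t^0.4/(26.2+t) gives 0.4(26.2+t) = t, so 0.60·t = 0.4×26.2.
t* = 0.4×26.2/0.60 = 17.47 min.

17.47 min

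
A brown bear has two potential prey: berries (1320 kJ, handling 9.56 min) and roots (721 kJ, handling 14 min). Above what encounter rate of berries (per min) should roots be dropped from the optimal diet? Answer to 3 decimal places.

0.062 per min

At the threshold, the rate on berries alone equals the profitability of roots: λ·1320/(1 + λ·9.56) = 721/14 = 51.5.
Rearranging, λ(1320 − 51.5×9.56) = 51.5, so λ = 51.5/827.7 = 0.06222 per min.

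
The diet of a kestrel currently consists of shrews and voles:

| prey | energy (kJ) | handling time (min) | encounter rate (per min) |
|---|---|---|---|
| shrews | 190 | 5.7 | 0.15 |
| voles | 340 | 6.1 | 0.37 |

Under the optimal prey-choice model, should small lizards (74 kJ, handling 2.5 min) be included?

No

On shrews and voles alone, R = ΣλE/(1+Σλh) = 154.3/4.112 = 37.52 kJ/min.
small lizards: E/h = 74/2.5 = 29.6 kJ/min.
Since 29.6 < R, time spent handling small lizards is better spent searching.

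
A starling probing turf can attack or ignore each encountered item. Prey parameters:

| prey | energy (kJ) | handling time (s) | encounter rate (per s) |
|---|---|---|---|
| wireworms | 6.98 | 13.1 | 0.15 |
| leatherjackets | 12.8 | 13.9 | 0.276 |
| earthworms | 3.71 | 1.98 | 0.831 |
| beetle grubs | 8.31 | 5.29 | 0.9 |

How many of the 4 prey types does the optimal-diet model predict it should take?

Profitabilities (E/h, kJ/s): earthworms 1.87, beetle grubs 1.57, leatherjackets 0.921, wireworms 0.533. Add prey in this order while the next type's profitability exceeds the intake rate on those already taken.
Rate on top 1: 1.165. beetle grubs: 1.57 > 1.165 → include.
Rate on top 2: 1.426. leatherjackets: 0.921 < 1.426 → exclude; stop.
Optimal diet: earthworms, beetle grubs — 2 of 4 types.

2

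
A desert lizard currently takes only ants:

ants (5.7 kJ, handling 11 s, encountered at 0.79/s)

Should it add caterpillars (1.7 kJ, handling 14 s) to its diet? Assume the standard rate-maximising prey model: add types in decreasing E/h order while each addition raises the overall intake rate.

Intake rate on the current diet: R = (0.79×5.7) / (1 + 0.79×11) = 4.503/9.69 = 0.4647 kJ/s.
Profitability of caterpillars: 1.7/14 = 0.1214 kJ/s.
0.1214 < 0.4647, so adding caterpillars would lower the average — exclude it.

No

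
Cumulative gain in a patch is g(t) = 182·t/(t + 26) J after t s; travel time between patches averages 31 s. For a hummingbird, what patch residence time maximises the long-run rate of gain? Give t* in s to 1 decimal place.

By the marginal value theorem, leave when the instantaneous gain rate g'(t) equals the habitat-wide average g(t)/(T + t).
g'(t) = 182·26/(t + 26)². Setting 182·26/(t+26)² = 182t/[(t+26)(31+t)] gives 26(31+t) = t(t+26), so t² = 26×31 = 806.
t* = √806 = 28.39 s.

28.4 s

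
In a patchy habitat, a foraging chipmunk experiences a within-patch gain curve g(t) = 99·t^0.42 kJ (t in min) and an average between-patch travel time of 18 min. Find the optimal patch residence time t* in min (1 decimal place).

13.0 min

By the marginal value theorem, leave when the instantaneous gain rate g'(t) equals the habitat-wide average g(t)/(T + t).
g'(t) = 0.42·99·t^-0.58. Setting 0.42·99·t^-0.58 = 99·t^0.42/(18+t) gives 0.42(18+t) = t, so 0.58·t = 0.42×18.
t* = 0.42×18/0.58 = 13.03 min.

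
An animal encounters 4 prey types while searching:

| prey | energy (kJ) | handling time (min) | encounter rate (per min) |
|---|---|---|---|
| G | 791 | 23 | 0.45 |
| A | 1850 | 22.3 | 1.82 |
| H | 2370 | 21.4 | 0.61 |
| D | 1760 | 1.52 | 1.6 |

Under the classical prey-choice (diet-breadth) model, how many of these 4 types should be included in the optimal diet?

1

Profitabilities (E/h, kJ/min): D 1.16e+03, H 111, A 83, G 34.4. Add prey in this order while the next type's profitability exceeds the intake rate on those already taken.
Rate on top 1: 820.5. H: 111 < 820.5 → exclude; stop.
Optimal diet: D — 1 of 4 types.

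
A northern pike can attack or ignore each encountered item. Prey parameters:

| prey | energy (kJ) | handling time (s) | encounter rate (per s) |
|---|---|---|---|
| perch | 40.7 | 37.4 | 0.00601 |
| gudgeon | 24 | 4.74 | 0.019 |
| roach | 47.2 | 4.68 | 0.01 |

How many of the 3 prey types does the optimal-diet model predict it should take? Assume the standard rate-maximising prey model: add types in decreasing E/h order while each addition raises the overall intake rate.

Profitabilities (E/h, kJ/s): roach 10.1, gudgeon 5.06, perch 1.09. Add prey in this order while the next type's profitability exceeds the intake rate on those already taken.
Rate on top 1: 0.4509. gudgeon: 5.06 > 0.4509 → include.
Rate on top 2: 0.8163. perch: 1.09 > 0.8163 → include.
Optimal diet: roach, gudgeon, perch — 3 of 3 types.

3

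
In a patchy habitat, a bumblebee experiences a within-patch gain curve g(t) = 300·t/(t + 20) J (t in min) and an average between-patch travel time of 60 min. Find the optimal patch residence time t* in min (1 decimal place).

Optimal t* satisfies g'(t*) = g(t*)/(T + t*).
g'(t) = 300·20/(t + 20)². Setting 300·20/(t+20)² = 300t/[(t+20)(60+t)] gives 20(60+t) = t(t+20), so t² = 20×60 = 1200.
t* = √1200 = 34.64 min.

34.6 min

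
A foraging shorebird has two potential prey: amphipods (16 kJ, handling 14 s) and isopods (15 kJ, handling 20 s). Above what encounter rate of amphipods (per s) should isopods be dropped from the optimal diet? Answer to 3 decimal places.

0.136 per s

Drop isopods once their profitability E₂/h₂ falls below the rate achievable on amphipods alone: E₂/h₂ = λE₁/(1 + λh₁).
Solve for λ: λE₁h₂ = E₂(1 + λh₁) → λ(E₁h₂ − E₂h₁) = E₂ → λ = E₂/(E₁h₂ − E₂h₁).
λ = 15/(16×20 − 15×14) = 15/110 = 0.1364 per s.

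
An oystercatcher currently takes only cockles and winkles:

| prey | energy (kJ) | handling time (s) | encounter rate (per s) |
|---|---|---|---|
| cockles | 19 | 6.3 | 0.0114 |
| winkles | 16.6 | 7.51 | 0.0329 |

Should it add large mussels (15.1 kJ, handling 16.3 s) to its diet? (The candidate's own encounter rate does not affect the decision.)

Current rate: (0.0114×19 + 0.0329×16.6)/(1 + 0.0114×6.3 + 0.0329×7.51) = 0.5783 kJ/s.
large mussels: E/h = 15.1/16.3 = 0.9264 kJ/s.
0.9264 > 0.5783, so adding large mussels raises the average — include it.

Yes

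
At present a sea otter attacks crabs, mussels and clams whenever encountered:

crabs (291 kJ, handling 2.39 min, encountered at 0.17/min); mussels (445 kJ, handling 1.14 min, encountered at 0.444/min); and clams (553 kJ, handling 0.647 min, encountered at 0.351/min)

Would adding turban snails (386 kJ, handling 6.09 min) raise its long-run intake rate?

No

On crabs, mussels and clams alone, R = ΣλE/(1+Σλh) = 441.2/2.14 = 206.2 kJ/min.
Profitability of turban snails: 386/6.09 = 63.38 kJ/min.
63.38 < 206.2, so adding turban snails would lower the average — exclude it.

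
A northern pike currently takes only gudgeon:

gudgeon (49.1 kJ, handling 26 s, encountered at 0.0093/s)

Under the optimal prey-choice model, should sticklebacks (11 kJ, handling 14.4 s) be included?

Yes

On gudgeon alone, R = ΣλE/(1+Σλh) = 0.4566/1.242 = 0.3677 kJ/s.
sticklebacks: E/h = 11/14.4 = 0.7639 kJ/s.
Since 0.7639 > R, including sticklebacks increases the long-run rate.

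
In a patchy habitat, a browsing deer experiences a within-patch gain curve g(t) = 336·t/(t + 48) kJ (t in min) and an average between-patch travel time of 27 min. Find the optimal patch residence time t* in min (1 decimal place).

Maximise g(t)/(T+t): set derivative to zero → g'(t)(T+t) = g(t).
g'(t) = 336·48/(t + 48)². Setting 336·48/(t+48)² = 336t/[(t+48)(27+t)] gives 48(27+t) = t(t+48), so t² = 48×27 = 1296.
t* = √1296 = 36 min.

36.0 min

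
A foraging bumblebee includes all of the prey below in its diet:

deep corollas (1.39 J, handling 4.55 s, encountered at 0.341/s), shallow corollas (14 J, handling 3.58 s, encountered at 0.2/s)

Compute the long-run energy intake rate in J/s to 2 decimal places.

1.00 J/s

R = (0.341×1.39 + 0.2×14) / (1 + 0.341×4.55 + 0.2×3.58) = 3.274/3.268 = 1.002 J/s.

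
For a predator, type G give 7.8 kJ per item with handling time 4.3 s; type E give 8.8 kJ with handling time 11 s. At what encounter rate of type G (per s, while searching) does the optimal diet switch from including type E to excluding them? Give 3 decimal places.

0.183 per s

Drop type E once their profitability E₂/h₂ falls below the rate achievable on type G alone: E₂/h₂ = λE₁/(1 + λh₁).
Solve for λ: λE₁h₂ = E₂(1 + λh₁) → λ(E₁h₂ − E₂h₁) = E₂ → λ = E₂/(E₁h₂ − E₂h₁).
λ = 8.8/(7.8×11 − 8.8×4.3) = 8.8/47.96 = 0.1835 per s.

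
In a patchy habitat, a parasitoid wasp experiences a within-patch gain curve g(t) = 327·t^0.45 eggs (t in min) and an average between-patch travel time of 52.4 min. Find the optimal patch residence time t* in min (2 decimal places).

Maximise g(t)/(T+t): set derivative to zero → g'(t)(T+t) = g(t).
g'(t) = 0.45·327·t^-0.55. Setting 0.45·327·t^-0.55 = 327·t^0.45/(52.4+t) gives 0.45(52.4+t) = t, so 0.55·t = 0.45×52.4.
t* = 0.45×52.4/0.55 = 42.87 min.

42.87 min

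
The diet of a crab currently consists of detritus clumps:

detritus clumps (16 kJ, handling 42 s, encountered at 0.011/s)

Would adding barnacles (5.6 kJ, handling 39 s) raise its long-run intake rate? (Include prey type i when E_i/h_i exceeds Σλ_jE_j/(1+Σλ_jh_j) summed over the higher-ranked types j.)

Yes

On detritus clumps alone, R = ΣλE/(1+Σλh) = 0.176/1.462 = 0.1204 kJ/s.
barnacles: E/h = 5.6/39 = 0.1436 kJ/s.
0.1436 > 0.1204, so adding barnacles raises the average — include it.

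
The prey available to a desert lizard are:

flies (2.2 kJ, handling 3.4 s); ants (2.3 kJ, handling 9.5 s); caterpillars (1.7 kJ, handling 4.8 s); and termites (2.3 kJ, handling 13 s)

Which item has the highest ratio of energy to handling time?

Profitability E/h (kJ/s): flies = 2.2/3.4 = 0.647, ants = 2.3/9.5 = 0.242, caterpillars = 1.7/4.8 = 0.354, termites = 2.3/13 = 0.177.
Ranked: flies > caterpillars > ants > termites.

flies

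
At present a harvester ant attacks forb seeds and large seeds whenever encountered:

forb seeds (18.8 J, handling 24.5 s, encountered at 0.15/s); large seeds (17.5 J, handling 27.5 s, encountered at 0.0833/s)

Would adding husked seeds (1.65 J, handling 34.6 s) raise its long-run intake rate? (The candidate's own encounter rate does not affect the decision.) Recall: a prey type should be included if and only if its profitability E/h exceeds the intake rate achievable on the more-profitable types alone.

Intake rate on the current diet: R = (0.15×18.8 + 0.0833×17.5) / (1 + 0.15×24.5 + 0.0833×27.5) = 4.278/6.966 = 0.6141 J/s.
Profitability of husked seeds: 1.65/34.6 = 0.04769 J/s.
Since 0.04769 < R, time spent handling husked seeds is better spent searching.

No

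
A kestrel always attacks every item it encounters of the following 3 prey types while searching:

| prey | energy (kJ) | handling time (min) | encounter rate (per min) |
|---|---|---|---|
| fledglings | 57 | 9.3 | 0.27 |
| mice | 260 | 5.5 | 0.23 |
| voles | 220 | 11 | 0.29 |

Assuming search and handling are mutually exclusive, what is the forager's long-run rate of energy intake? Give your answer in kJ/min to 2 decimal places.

Energy encountered per unit search time: 0.27×57 + 0.23×260 + 0.29×220 = 139 kJ/min.
Handling time per unit search time: 0.27×9.3 + 0.23×5.5 + 0.29×11 = 6.966.
Rate = 139/(1 + 6.966) = 17.45 kJ/min.

17.45 kJ/min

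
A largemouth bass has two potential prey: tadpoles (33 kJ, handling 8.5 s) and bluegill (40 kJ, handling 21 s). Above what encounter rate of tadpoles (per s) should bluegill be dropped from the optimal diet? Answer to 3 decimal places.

The zero-one rule: include bluegill iff E₂/h₂ > λE₁/(1+λh₁). Equality gives the switch point.
λE₁h₂ = E₂ + λE₂h₁ ⇒ λ = E₂/(E₁h₂ − E₂h₁) = 40/(693 − 340) = 0.1133 per s.

0.113 per s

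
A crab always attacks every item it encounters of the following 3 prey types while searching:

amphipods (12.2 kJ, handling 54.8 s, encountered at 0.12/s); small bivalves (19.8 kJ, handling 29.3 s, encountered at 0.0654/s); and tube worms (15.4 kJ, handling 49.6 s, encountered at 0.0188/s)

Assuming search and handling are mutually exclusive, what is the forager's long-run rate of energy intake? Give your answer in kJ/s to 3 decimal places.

0.292 kJ/s

Energy encountered per unit search time: 0.12×12.2 + 0.0654×19.8 + 0.0188×15.4 = 3.048 kJ/s.
Handling time per unit search time: 0.12×54.8 + 0.0654×29.3 + 0.0188×49.6 = 9.425.
Rate = 3.048/(1 + 9.425) = 0.2924 kJ/s.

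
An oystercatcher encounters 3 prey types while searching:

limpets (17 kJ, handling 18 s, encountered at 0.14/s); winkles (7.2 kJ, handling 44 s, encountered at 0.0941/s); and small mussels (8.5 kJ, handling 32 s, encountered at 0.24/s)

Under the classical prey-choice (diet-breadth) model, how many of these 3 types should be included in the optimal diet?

1

Rank by E/h (kJ/s): limpets 0.944, small mussels 0.266, winkles 0.164. Include each in turn until the next type's E/h falls below the running intake rate.
Rate on top 1: 0.6761. small mussels: 0.266 < 0.6761 → exclude; stop.
Optimal diet: limpets — 1 of 3 types.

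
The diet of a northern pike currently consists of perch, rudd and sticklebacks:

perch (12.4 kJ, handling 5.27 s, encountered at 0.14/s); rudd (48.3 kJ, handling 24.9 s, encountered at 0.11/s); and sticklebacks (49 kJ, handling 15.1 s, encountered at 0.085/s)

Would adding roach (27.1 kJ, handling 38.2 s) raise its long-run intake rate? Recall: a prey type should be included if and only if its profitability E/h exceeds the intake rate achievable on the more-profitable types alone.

No

Current rate: (0.14×12.4 + 0.11×48.3 + 0.085×49)/(1 + 0.14×5.27 + 0.11×24.9 + 0.085×15.1) = 1.947 kJ/s.
Profitability of roach: 27.1/38.2 = 0.7094 kJ/s.
0.7094 < 1.947, so adding roach would lower the average — exclude it.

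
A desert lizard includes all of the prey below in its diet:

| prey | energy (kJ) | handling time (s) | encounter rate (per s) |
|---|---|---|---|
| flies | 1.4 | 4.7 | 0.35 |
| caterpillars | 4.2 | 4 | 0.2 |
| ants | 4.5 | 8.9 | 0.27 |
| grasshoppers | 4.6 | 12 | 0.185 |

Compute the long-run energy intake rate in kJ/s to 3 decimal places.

Energy encountered per unit search time: 0.35×1.4 + 0.2×4.2 + 0.27×4.5 + 0.185×4.6 = 3.396 kJ/s.
Handling time per unit search time: 0.35×4.7 + 0.2×4 + 0.27×8.9 + 0.185×12 = 7.068.
Rate = 3.396/(1 + 7.068) = 0.4209 kJ/s.

0.421 kJ/s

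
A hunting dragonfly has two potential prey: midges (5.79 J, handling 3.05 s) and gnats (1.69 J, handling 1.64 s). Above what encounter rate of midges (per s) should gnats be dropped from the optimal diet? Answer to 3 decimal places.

The zero-one rule: include gnats iff E₂/h₂ > λE₁/(1+λh₁). Equality gives the switch point.
λE₁h₂ = E₂ + λE₂h₁ ⇒ λ = E₂/(E₁h₂ − E₂h₁) = 1.69/(9.496 − 5.154) = 0.3893 per s.

0.389 per s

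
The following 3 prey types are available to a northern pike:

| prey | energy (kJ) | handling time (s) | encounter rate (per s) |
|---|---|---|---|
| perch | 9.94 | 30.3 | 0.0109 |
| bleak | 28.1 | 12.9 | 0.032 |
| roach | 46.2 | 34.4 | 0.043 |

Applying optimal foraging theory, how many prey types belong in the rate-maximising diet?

2

E/h in descending order: bleak 2.18, roach 1.34, perch 0.328 kJ/s. The optimal diet is the largest prefix of this list for which every included type satisfies E_i/h_i > R on the types above it.
Rate on top 1: 0.6365. roach: 1.34 > 0.6365 → include.
Rate on top 2: 0.9979. perch: 0.328 < 0.9979 → exclude; stop.
Optimal diet: bleak, roach — 2 of 3 types.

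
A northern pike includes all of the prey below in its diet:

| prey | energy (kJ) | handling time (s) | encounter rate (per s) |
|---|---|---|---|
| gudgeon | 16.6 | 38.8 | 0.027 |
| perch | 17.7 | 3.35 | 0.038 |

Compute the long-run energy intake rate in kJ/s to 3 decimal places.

R = (0.027×16.6 + 0.038×17.7) / (1 + 0.027×38.8 + 0.038×3.35) = 1.121/2.175 = 0.5153 kJ/s.

0.515 kJ/s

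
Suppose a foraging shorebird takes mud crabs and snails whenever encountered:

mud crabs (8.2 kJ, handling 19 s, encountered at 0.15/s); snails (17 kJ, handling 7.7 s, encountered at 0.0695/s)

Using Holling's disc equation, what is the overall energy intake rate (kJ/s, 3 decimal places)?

0.550 kJ/s

Energy encountered per unit search time: 0.15×8.2 + 0.0695×17 = 2.412 kJ/s.
Handling time per unit search time: 0.15×19 + 0.0695×7.7 = 3.385.
Rate = 2.412/(1 + 3.385) = 0.5499 kJ/s.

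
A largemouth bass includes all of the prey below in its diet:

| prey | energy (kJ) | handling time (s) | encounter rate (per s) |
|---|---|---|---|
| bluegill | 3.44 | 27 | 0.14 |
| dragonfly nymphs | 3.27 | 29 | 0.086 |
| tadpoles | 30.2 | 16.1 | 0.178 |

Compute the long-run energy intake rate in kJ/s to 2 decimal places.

0.61 kJ/s

R = Σλ_iE_i / (1 + Σλ_ih_i)
Numerator: 0.14×3.44 + 0.086×3.27 + 0.178×30.2 = 6.138
Denominator: 1 + 0.14×27 + 0.086×29 + 0.178×16.1 = 10.14
R = 6.138/10.14 = 0.6054 kJ/s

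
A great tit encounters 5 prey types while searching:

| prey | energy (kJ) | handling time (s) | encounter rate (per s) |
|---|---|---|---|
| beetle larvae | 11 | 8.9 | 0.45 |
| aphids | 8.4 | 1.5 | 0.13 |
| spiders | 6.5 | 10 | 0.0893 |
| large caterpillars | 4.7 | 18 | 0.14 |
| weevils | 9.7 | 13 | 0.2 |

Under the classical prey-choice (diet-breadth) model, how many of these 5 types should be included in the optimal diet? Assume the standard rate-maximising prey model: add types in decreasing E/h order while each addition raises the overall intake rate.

Profitabilities (E/h, kJ/s): aphids 5.6, beetle larvae 1.24, weevils 0.746, spiders 0.65, large caterpillars 0.261. Add prey in this order while the next type's profitability exceeds the intake rate on those already taken.
Rate on top 1: 0.9138. beetle larvae: 1.24 > 0.9138 → include.
Rate on top 2: 1.162. weevils: 0.746 < 1.162 → exclude; stop.
Optimal diet: aphids, beetle larvae — 2 of 5 types.

2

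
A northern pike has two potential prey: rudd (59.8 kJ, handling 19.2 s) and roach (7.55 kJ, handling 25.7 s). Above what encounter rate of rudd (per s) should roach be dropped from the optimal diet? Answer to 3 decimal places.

At the threshold, the rate on rudd alone equals the profitability of roach: λ·59.8/(1 + λ·19.2) = 7.55/25.7 = 0.2938.
Rearranging, λ(59.8 − 0.2938×19.2) = 0.2938, so λ = 0.2938/54.16 = 0.005424 per s.

0.005 per s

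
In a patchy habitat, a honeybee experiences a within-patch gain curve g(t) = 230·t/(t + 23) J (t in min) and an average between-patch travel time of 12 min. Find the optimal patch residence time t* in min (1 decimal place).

Maximise g(t)/(T+t): set derivative to zero → g'(t)(T+t) = g(t).
g'(t) = 230·23/(t + 23)². Setting 230·23/(t+23)² = 230t/[(t+23)(12+t)] gives 23(12+t) = t(t+23), so t² = 23×12 = 276.
t* = √276 = 16.61 min.

16.6 min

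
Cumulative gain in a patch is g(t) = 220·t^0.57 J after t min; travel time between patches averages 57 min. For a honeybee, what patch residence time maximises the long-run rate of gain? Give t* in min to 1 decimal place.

Maximise g(t)/(T+t): set derivative to zero → g'(t)(T+t) = g(t).
g'(t) = 0.57·220·t^-0.43. Setting 0.57·220·t^-0.43 = 220·t^0.57/(57+t) gives 0.57(57+t) = t, so 0.43·t = 0.57×57.
t* = 0.57×57/0.43 = 75.56 min.

75.6 min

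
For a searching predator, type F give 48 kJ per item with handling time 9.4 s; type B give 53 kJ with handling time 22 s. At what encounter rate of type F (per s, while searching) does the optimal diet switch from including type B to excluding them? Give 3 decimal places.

0.095 per s

At the threshold, the rate on type F alone equals the profitability of type B: λ·48/(1 + λ·9.4) = 53/22 = 2.409.
Rearranging, λ(48 − 2.409×9.4) = 2.409, so λ = 2.409/25.35 = 0.09502 per s.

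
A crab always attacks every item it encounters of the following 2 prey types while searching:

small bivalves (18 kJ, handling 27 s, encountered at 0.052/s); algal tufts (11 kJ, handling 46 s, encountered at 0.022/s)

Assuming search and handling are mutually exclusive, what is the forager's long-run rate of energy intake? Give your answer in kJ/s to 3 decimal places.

0.345 kJ/s

R = Σλ_iE_i / (1 + Σλ_ih_i)
Numerator: 0.052×18 + 0.022×11 = 1.178
Denominator: 1 + 0.052×27 + 0.022×46 = 3.416
R = 1.178/3.416 = 0.3448 kJ/s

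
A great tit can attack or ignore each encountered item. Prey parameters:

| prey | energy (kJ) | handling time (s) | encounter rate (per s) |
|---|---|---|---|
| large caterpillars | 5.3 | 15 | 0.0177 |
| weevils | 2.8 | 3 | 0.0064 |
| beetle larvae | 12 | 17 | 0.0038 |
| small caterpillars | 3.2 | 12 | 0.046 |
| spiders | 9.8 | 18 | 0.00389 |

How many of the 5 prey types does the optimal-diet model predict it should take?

Profitabilities (E/h, kJ/s): weevils 0.933, beetle larvae 0.706, spiders 0.544, large caterpillars 0.353, small caterpillars 0.267. Add prey in this order while the next type's profitability exceeds the intake rate on those already taken.
Rate on top 1: 0.01758. beetle larvae: 0.706 > 0.01758 → include.
Rate on top 2: 0.05861. spiders: 0.544 > 0.05861 → include.
Rate on top 3: 0.08809. large caterpillars: 0.353 > 0.08809 → include.
Rate on top 4: 0.1377. small caterpillars: 0.267 > 0.1377 → include.
Optimal diet: weevils, beetle larvae, spiders, large caterpillars, small caterpillars — 5 of 5 types.

5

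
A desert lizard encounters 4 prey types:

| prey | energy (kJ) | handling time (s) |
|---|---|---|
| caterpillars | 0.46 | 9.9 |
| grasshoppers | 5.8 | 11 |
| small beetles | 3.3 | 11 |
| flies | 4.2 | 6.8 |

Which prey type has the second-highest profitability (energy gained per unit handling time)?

grasshoppers

Profitability E/h (kJ/s): caterpillars = 0.46/9.9 = 0.0465, grasshoppers = 5.8/11 = 0.527, small beetles = 3.3/11 = 0.3, flies = 4.2/6.8 = 0.618.
Ranked: flies > grasshoppers > small beetles > caterpillars.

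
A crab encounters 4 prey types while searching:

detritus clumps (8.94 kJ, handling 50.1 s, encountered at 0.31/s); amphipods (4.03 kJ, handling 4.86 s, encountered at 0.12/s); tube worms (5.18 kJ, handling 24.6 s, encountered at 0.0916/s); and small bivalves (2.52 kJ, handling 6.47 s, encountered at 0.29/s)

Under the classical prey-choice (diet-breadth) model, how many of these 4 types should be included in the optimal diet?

Profitabilities (E/h, kJ/s): amphipods 0.829, small bivalves 0.389, tube worms 0.211, detritus clumps 0.178. Add prey in this order while the next type's profitability exceeds the intake rate on those already taken.
Rate on top 1: 0.3055. small bivalves: 0.389 > 0.3055 → include.
Rate on top 2: 0.351. tube worms: 0.211 < 0.351 → exclude; stop.
Optimal diet: amphipods, small bivalves — 2 of 4 types.

2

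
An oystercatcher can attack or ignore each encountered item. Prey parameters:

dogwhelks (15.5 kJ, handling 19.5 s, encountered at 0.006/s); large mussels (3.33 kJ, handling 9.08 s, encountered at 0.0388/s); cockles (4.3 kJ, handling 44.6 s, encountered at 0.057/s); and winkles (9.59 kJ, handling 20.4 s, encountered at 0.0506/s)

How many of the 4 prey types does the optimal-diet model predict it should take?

E/h in descending order: dogwhelks 0.795, winkles 0.47, large mussels 0.367, cockles 0.0964 kJ/s. The optimal diet is the largest prefix of this list for which every included type satisfies E_i/h_i > R on the types above it.
Rate on top 1: 0.08326. winkles: 0.47 > 0.08326 → include.
Rate on top 2: 0.2691. large mussels: 0.367 > 0.2691 → include.
Rate on top 3: 0.2828. cockles: 0.0964 < 0.2828 → exclude; stop.
Optimal diet: dogwhelks, winkles, large mussels — 3 of 4 types.

3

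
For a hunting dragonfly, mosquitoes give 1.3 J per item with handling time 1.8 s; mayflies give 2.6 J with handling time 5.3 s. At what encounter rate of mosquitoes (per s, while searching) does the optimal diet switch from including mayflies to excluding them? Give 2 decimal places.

1.18 per s

Drop mayflies once their profitability E₂/h₂ falls below the rate achievable on mosquitoes alone: E₂/h₂ = λE₁/(1 + λh₁).
Solve for λ: λE₁h₂ = E₂(1 + λh₁) → λ(E₁h₂ − E₂h₁) = E₂ → λ = E₂/(E₁h₂ − E₂h₁).
λ = 2.6/(1.3×5.3 − 2.6×1.8) = 2.6/2.21 = 1.176 per s.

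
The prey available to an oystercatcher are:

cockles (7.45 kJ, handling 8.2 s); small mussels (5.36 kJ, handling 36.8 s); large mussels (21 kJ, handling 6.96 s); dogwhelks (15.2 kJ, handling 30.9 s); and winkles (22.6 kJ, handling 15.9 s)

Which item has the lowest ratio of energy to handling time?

Profitability E/h (kJ/s): cockles = 7.45/8.2 = 0.909, small mussels = 5.36/36.8 = 0.146, large mussels = 21/6.96 = 3.02, dogwhelks = 15.2/30.9 = 0.492, winkles = 22.6/15.9 = 1.42.
Ranked: large mussels > winkles > cockles > dogwhelks > small mussels.

small mussels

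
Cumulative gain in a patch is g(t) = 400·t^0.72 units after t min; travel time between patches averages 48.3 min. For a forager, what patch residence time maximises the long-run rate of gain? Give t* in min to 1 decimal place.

Optimal t* satisfies g'(t*) = g(t*)/(T + t*).
g'(t) = 0.72·400·t^-0.28. Setting 0.72·400·t^-0.28 = 400·t^0.72/(48.3+t) gives 0.72(48.3+t) = t, so 0.28·t = 0.72×48.3.
t* = 0.72×48.3/0.28 = 124.2 min.

124.2 min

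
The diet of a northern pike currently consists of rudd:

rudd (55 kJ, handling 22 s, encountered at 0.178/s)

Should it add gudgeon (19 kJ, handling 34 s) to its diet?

On rudd alone, R = ΣλE/(1+Σλh) = 9.79/4.916 = 1.991 kJ/s.
gudgeon: E/h = 19/34 = 0.5588 kJ/s.
Since 0.5588 < R, time spent handling gudgeon is better spent searching.

No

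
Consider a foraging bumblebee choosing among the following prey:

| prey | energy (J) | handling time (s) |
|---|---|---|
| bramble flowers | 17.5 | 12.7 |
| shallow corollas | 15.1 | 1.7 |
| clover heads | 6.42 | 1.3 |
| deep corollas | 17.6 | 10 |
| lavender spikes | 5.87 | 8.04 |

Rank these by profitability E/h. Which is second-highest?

In descending order of E/h:
shallow corollas: 15.1/1.7 = 8.88 J/s
clover heads: 6.42/1.3 = 4.94 J/s
deep corollas: 17.6/10 = 1.76 J/s
bramble flowers: 17.5/12.7 = 1.38 J/s
lavender spikes: 5.87/8.04 = 0.73 J/s

clover heads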